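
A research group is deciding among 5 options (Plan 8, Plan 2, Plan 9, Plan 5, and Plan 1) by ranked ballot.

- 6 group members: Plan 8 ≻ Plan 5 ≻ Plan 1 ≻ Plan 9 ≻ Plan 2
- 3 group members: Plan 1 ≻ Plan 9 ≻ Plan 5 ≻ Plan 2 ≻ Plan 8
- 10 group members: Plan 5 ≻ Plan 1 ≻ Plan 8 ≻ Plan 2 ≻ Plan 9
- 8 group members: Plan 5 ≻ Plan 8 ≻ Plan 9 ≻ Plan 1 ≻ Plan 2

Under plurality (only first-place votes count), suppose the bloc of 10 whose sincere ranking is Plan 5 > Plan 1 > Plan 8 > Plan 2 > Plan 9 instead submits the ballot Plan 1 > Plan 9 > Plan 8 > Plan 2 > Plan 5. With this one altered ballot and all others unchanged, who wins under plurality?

Plan 1

First-place totals with the altered ballot: Plan 8 6, Plan 2 0, Plan 9 0, Plan 5 8, Plan 1 13.
The switch changes the winner from Plan 5 to Plan 1.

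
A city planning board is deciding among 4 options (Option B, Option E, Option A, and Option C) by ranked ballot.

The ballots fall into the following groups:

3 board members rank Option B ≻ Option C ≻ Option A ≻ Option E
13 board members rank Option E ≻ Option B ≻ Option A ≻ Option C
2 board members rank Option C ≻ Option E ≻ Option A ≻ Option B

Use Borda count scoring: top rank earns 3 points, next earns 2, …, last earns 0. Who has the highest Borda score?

Borda scores:
  Option B: 3·3 + 13·2 + 2·0 = 35
  Option E: 3·0 + 13·3 + 2·2 = 43
  Option A: 3·1 + 13·1 + 2·1 = 18
  Option C: 3·2 + 13·0 + 2·3 = 12
Option E has the highest total.

Option E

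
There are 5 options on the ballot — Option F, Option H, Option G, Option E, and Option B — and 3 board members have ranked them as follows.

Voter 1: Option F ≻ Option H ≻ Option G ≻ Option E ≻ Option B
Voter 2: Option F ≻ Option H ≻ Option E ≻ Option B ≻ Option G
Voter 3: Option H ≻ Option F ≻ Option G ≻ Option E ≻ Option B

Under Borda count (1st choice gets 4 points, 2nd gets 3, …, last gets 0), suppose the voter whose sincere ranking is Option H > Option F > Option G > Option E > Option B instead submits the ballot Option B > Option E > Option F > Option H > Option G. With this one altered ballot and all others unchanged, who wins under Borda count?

Option F

Borda totals with the altered ballot: Option F 10, Option H 7, Option G 2, Option E 6, Option B 5.
The winner is unchanged: still Option F.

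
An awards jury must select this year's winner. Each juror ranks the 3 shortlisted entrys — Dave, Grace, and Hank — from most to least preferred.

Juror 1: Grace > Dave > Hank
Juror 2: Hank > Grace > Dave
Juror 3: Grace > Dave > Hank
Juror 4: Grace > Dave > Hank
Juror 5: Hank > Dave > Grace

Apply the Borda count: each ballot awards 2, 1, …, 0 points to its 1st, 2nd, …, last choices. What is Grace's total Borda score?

Borda scores:
  Dave: 1 + 0 + 1 + 1 + 1 = 4
  Grace: 2 + 1 + 2 + 2 + 0 = 7
  Hank: 0 + 2 + 0 + 0 + 2 = 4

7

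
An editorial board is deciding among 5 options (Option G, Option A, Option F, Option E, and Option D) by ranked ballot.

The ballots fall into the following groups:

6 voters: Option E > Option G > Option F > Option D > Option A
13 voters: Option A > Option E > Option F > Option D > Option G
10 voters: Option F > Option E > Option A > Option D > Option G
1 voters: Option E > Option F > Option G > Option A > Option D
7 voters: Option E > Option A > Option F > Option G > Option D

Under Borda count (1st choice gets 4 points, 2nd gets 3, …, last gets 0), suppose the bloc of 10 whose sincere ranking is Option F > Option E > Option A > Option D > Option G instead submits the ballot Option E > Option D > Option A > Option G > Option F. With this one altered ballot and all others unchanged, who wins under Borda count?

Borda totals with the altered ballot: Option G 37, Option A 94, Option F 55, Option E 135, Option D 49.
The winner is unchanged: still Option E.

Option E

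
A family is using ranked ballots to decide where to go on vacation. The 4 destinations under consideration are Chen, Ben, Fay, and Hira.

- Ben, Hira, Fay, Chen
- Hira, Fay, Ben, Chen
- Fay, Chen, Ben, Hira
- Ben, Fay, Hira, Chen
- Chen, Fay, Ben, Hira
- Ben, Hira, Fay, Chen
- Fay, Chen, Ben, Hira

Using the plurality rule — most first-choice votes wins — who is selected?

Ben

First-place vote totals:
  Chen: 1
  Ben: 3
  Fay: 2
  Hira: 1
Ben has the most first-place votes.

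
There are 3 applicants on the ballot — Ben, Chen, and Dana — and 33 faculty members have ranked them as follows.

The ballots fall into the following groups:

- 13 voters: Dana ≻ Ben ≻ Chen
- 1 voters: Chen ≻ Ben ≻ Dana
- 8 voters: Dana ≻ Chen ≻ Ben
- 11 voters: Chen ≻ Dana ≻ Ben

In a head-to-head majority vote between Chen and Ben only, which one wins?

Chen

Ballots ranking Chen above Ben: 1+8+11 = 20.
Ballots ranking Ben above Chen: 13.
Chen wins the head-to-head, 20–13.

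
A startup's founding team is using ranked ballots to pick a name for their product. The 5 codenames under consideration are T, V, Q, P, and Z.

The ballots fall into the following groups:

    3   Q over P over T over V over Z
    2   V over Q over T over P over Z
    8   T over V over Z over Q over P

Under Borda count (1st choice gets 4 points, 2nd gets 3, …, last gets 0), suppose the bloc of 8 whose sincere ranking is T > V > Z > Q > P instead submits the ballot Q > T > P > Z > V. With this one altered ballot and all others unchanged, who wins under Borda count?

Q

Borda totals with the altered ballot: T 34, V 11, Q 50, P 27, Z 8.
The switch changes the winner from T to Q.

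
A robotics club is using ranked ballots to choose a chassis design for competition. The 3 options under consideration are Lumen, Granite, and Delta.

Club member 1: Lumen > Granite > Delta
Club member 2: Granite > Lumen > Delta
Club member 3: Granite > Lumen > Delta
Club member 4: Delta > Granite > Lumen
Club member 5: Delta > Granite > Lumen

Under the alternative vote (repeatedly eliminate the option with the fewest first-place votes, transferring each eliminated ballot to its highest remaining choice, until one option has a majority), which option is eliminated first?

Round 1: Granite 2, Delta 2, Lumen 1. Lumen has the fewest and is eliminated.
Round 2: Granite 3, Delta 2. Granite has a majority.

Lumen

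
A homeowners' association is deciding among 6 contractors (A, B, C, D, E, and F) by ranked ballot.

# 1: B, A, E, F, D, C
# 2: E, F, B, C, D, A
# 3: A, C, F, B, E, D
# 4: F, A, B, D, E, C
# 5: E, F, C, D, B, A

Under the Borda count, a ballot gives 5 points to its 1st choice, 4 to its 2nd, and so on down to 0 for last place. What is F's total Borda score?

18

Borda scores:
  A: 4 + 0 + 5 + 4 + 0 = 13
  B: 5 + 3 + 2 + 3 + 1 = 14
  C: 0 + 2 + 4 + 0 + 3 = 9
  D: 1 + 1 + 0 + 2 + 2 = 6
  E: 3 + 5 + 1 + 1 + 5 = 15
  F: 2 + 4 + 3 + 5 + 4 = 18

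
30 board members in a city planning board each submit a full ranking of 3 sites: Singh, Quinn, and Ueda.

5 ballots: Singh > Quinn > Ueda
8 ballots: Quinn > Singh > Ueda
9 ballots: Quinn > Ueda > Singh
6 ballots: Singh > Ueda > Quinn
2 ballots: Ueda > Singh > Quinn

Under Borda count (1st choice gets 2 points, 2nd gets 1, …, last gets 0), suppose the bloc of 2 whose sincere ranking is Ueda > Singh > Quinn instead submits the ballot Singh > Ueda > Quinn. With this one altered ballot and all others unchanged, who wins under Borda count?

Quinn

Borda totals with the altered ballot: Singh 34, Quinn 39, Ueda 17.
The winner is unchanged: still Quinn.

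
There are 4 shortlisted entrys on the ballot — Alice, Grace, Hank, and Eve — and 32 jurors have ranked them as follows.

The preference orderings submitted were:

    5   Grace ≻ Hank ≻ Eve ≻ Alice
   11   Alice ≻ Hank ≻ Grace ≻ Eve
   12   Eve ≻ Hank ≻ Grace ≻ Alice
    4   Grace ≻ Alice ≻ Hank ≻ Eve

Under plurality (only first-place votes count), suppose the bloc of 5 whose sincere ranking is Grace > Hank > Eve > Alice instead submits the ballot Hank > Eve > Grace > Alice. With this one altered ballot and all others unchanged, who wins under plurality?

Eve

First-place totals with the altered ballot: Alice 11, Grace 4, Hank 5, Eve 12.
The winner is unchanged: still Eve.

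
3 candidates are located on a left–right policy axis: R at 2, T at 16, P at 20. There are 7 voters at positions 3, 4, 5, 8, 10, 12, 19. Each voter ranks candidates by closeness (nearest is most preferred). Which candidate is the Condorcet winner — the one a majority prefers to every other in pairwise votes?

R

With single-peaked preferences on a line, the Condorcet winner is the candidate closest to the median voter.
The median voter (position 8) is closest to R at 2.
Check: R vs T — voters closer to R: 4 of 7.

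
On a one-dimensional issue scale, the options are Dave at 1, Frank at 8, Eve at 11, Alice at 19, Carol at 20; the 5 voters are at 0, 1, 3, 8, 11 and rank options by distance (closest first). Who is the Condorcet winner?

Dave

With single-peaked preferences on a line, the Condorcet winner is the candidate closest to the median voter.
The median voter (position 3) is closest to Dave at 1.
Check: Dave vs Alice — voters closer to Dave: 4 of 5.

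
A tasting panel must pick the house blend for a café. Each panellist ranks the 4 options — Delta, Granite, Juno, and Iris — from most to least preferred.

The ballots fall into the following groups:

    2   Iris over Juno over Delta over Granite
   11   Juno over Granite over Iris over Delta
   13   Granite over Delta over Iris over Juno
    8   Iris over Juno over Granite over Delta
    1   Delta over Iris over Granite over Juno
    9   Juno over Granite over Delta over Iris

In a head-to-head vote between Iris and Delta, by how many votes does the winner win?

2

Ballots ranking Iris above Delta: 2+11+8 = 21.
Ballots ranking Delta above Iris: 13+1+9 = 23.
Delta wins 23–21, a margin of 2.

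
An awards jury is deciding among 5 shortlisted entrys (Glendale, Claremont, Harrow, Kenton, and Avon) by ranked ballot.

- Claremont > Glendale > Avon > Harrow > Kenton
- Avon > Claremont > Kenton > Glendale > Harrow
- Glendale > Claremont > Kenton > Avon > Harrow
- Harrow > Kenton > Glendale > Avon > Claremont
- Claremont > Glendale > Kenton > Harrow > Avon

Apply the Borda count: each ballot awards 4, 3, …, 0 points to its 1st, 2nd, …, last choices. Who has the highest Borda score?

Claremont

Borda scores:
  Glendale: 3 + 1 + 4 + 2 + 3 = 13
  Claremont: 4 + 3 + 3 + 0 + 4 = 14
  Harrow: 1 + 0 + 0 + 4 + 1 = 6
  Kenton: 0 + 2 + 2 + 3 + 2 = 9
  Avon: 2 + 4 + 1 + 1 + 0 = 8
Claremont has the highest total.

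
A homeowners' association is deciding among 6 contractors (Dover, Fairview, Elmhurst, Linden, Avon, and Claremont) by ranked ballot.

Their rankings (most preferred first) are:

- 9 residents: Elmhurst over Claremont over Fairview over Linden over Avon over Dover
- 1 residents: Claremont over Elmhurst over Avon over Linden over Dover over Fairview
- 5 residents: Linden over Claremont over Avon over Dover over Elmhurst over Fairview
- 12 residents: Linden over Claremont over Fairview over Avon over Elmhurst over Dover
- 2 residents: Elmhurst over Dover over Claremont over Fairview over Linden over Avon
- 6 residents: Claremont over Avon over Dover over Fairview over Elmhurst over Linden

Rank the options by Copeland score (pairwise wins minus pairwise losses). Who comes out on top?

Pairwise results:
  Dover vs Fairview: Fairview wins 21–14.
  Dover vs Elmhurst: Elmhurst wins 24–11.
  Dover vs Linden: Linden wins 27–8.
  Dover vs Avon: Avon wins 33–2.
  Dover vs Claremont: Claremont wins 33–2.
  Fairview vs Elmhurst: Fairview wins 18–17.
  Fairview vs Linden: Linden wins 18–17.
  Fairview vs Avon: Fairview wins 23–12.
  Fairview vs Claremont: Claremont wins 35–0.
  Elmhurst vs Linden: Elmhurst wins 18–17.
  Elmhurst vs Avon: Avon wins 23–12.
  Elmhurst vs Claremont: Claremont wins 24–11.
  Linden vs Avon: Linden wins 28–7.
  Linden vs Claremont: Claremont wins 18–17.
  Avon vs Claremont: Claremont wins 35–0.
Copeland scores (wins − losses):
  Dover: 0 − 5 = -5
  Fairview: 3 − 2 = 1
  Elmhurst: 2 − 3 = -1
  Linden: 3 − 2 = 1
  Avon: 2 − 3 = -1
  Claremont: 5 − 0 = 5
Claremont has the best Copeland score.

Claremont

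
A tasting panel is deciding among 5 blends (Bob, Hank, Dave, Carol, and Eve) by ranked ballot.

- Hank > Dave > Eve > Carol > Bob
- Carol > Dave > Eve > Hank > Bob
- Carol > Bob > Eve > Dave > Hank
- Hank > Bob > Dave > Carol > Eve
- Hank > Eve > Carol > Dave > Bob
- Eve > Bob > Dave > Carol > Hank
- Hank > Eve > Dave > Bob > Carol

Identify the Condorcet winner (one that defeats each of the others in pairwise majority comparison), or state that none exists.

Hank

Head-to-head results (7 voters total):
Bob vs Hank: Hank wins 5–2.
Bob vs Dave: Dave wins 4–3.
Bob vs Carol: Carol wins 4–3.
Bob vs Eve: Eve wins 5–2.
Hank vs Dave: Hank wins 4–3.
Hank vs Carol: Hank wins 4–3.
Hank vs Eve: Hank wins 4–3.
Dave vs Carol: Dave wins 4–3.
Dave vs Eve: Eve wins 4–3.
Carol vs Eve: Eve wins 4–3.
Hank beats each rival — Bob (5–2), Dave (4–3), Carol (4–3), Eve (4–3) — so Hank is the Condorcet winner.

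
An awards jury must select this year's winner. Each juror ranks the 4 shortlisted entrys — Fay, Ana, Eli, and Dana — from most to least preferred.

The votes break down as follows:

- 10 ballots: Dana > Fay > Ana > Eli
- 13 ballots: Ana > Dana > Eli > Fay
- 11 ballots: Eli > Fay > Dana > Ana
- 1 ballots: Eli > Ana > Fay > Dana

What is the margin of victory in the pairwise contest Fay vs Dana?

11

Ballots ranking Fay above Dana: 11+1 = 12.
Ballots ranking Dana above Fay: 10+13 = 23.
Dana wins 23–12, a margin of 11.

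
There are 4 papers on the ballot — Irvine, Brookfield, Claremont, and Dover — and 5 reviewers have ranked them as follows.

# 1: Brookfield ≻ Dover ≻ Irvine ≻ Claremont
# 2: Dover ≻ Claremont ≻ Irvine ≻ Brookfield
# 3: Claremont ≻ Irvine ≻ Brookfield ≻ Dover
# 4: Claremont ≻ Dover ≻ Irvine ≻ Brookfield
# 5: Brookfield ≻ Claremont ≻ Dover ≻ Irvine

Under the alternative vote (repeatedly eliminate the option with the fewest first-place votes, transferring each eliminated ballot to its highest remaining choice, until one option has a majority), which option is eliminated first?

Round 1: Brookfield 2, Claremont 2, Dover 1, Irvine 0. Irvine has the fewest and is eliminated.
Round 2: Brookfield 2, Claremont 2, Dover 1. Dover has the fewest and is eliminated.
Round 3: Claremont 3, Brookfield 2. Claremont has a majority.

Irvine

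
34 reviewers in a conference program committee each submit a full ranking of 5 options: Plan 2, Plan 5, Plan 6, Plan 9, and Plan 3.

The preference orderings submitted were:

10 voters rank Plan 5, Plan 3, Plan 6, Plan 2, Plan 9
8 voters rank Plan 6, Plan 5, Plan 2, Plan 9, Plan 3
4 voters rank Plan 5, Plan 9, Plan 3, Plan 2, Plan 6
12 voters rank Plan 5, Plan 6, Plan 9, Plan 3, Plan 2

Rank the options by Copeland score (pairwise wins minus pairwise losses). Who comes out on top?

Pairwise results:
  Plan 2 vs Plan 5: Plan 5 wins 34–0.
  Plan 2 vs Plan 6: Plan 6 wins 30–4.
  Plan 2 vs Plan 9: Plan 2 wins 18–16.
  Plan 2 vs Plan 3: Plan 3 wins 26–8.
  Plan 5 vs Plan 6: Plan 5 wins 26–8.
  Plan 5 vs Plan 9: Plan 5 wins 34–0.
  Plan 5 vs Plan 3: Plan 5 wins 34–0.
  Plan 6 vs Plan 9: Plan 6 wins 30–4.
  Plan 6 vs Plan 3: Plan 6 wins 20–14.
  Plan 9 vs Plan 3: Plan 9 wins 24–10.
Copeland scores (wins − losses):
  Plan 2: 1 − 3 = -2
  Plan 5: 4 − 0 = 4
  Plan 6: 3 − 1 = 2
  Plan 9: 1 − 3 = -2
  Plan 3: 1 − 3 = -2
Plan 5 has the best Copeland score.

Plan 5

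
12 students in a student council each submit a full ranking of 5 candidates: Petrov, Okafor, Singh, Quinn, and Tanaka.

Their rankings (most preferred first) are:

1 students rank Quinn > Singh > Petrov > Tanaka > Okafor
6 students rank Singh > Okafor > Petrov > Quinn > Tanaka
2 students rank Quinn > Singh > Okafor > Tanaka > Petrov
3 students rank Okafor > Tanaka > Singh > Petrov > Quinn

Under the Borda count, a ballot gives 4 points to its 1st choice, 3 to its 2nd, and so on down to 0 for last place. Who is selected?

Borda scores:
  Petrov: 2 + 6·2 + 2·0 + 3·1 = 17
  Okafor: 0 + 6·3 + 2·2 + 3·4 = 34
  Singh: 3 + 6·4 + 2·3 + 3·2 = 39
  Quinn: 4 + 6·1 + 2·4 + 3·0 = 18
  Tanaka: 1 + 6·0 + 2·1 + 3·3 = 12
Singh has the highest total.

Singh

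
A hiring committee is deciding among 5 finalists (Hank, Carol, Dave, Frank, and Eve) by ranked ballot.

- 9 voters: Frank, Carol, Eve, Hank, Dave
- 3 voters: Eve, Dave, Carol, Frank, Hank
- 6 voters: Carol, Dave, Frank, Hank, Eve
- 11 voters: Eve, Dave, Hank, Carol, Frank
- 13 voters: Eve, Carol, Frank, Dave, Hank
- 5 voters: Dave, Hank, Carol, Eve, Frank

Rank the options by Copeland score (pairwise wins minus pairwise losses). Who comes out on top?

Eve

Pairwise results:
  Hank vs Carol: Carol wins 31–16.
  Hank vs Dave: Dave wins 38–9.
  Hank vs Frank: Frank wins 31–16.
  Hank vs Eve: Eve wins 36–11.
  Carol vs Dave: Carol wins 28–19.
  Carol vs Frank: Carol wins 38–9.
  Carol vs Eve: Eve wins 27–20.
  Dave vs Frank: Dave wins 25–22.
  Dave vs Eve: Eve wins 36–11.
  Frank vs Eve: Eve wins 32–15.
Copeland scores (wins − losses):
  Hank: 0 − 4 = -4
  Carol: 3 − 1 = 2
  Dave: 2 − 2 = 0
  Frank: 1 − 3 = -2
  Eve: 4 − 0 = 4
Eve has the best Copeland score.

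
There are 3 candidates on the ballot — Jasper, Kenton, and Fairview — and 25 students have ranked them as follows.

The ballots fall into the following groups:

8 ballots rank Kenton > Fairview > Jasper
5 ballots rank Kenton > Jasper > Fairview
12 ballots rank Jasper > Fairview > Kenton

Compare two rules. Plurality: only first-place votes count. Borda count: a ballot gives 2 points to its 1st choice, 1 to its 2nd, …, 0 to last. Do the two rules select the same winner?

Plurality first-place counts: Jasper 12, Kenton 13, Fairview 0 → Kenton.
Borda totals: Jasper 29, Kenton 26, Fairview 20 → Jasper.
The two rules disagree: plurality picks Kenton, Borda picks Jasper.

No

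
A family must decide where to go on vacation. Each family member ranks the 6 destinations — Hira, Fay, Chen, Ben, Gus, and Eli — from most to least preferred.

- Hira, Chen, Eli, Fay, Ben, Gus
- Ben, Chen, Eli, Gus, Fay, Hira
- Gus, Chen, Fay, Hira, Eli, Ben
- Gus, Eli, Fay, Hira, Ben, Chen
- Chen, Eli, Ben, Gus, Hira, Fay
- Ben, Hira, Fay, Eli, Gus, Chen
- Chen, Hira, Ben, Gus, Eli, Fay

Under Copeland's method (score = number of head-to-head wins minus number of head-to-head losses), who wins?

Chen

Pairwise results:
  Hira vs Fay: Hira wins 4–3.
  Hira vs Chen: Chen wins 4–3.
  Hira vs Ben: Hira wins 4–3.
  Hira vs Gus: Gus wins 4–3.
  Hira vs Eli: Hira wins 4–3.
  Fay vs Chen: Chen wins 5–2.
  Fay vs Ben: Ben wins 4–3.
  Fay vs Gus: Gus wins 5–2.
  Fay vs Eli: Eli wins 5–2.
  Chen vs Ben: Chen wins 4–3.
  Chen vs Gus: Chen wins 4–3.
  Chen vs Eli: Chen wins 5–2.
  Ben vs Gus: Ben wins 5–2.
  Ben vs Eli: Eli wins 4–3.
  Gus vs Eli: Eli wins 4–3.
Copeland scores (wins − losses):
  Hira: 3 − 2 = 1
  Fay: 0 − 5 = -5
  Chen: 5 − 0 = 5
  Ben: 2 − 3 = -1
  Gus: 2 − 3 = -1
  Eli: 3 − 2 = 1
Chen has the best Copeland score.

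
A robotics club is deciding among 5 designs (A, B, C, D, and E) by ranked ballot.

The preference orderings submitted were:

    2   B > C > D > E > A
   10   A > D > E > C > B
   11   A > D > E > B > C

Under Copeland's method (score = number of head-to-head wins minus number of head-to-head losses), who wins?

A

Pairwise results:
  A vs B: A wins 21–2.
  A vs C: A wins 21–2.
  A vs D: A wins 21–2.
  A vs E: A wins 21–2.
  B vs C: B wins 13–10.
  B vs D: D wins 21–2.
  B vs E: E wins 21–2.
  C vs D: D wins 21–2.
  C vs E: E wins 21–2.
  D vs E: D wins 23–0.
Copeland scores (wins − losses):
  A: 4 − 0 = 4
  B: 1 − 3 = -2
  C: 0 − 4 = -4
  D: 3 − 1 = 2
  E: 2 − 2 = 0
A has the best Copeland score.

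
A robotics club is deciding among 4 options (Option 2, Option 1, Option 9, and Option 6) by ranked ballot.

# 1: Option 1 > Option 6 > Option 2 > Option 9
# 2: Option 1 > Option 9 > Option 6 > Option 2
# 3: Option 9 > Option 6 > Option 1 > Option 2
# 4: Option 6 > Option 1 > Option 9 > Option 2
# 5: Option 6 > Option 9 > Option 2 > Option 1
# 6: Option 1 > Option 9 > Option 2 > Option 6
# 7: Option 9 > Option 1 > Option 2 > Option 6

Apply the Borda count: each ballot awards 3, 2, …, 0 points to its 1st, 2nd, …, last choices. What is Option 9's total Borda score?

13

Borda scores:
  Option 2: 1 + 0 + 0 + 0 + 1 + 1 + 1 = 4
  Option 1: 3 + 3 + 1 + 2 + 0 + 3 + 2 = 14
  Option 9: 0 + 2 + 3 + 1 + 2 + 2 + 3 = 13
  Option 6: 2 + 1 + 2 + 3 + 3 + 0 + 0 = 11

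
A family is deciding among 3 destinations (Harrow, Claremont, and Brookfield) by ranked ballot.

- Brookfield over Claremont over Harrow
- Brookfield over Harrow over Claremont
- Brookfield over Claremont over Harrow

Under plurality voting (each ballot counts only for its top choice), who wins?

First-place vote totals:
  Harrow: 0
  Claremont: 0
  Brookfield: 3
Brookfield has the most first-place votes.

Brookfield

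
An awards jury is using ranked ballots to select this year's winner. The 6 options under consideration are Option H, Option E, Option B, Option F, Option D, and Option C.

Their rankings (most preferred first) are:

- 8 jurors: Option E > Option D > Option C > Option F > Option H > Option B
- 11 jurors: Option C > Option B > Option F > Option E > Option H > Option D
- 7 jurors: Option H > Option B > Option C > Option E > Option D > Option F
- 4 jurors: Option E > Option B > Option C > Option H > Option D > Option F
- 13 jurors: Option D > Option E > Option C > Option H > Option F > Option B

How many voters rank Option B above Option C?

11

Ballots ranking Option B above Option C: 7+4 = 11.
Ballots ranking Option C above Option B: 8+11+13 = 32.
So 11 of 43 voters prefer Option B to Option C.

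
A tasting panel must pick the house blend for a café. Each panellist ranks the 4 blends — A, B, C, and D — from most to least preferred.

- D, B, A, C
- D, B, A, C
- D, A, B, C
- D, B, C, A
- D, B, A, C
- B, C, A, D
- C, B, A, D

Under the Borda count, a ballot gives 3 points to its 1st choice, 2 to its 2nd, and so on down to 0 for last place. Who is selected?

Borda scores:
  A: 1 + 1 + 2 + 0 + 1 + 1 + 1 = 7
  B: 2 + 2 + 1 + 2 + 2 + 3 + 2 = 14
  C: 0 + 0 + 0 + 1 + 0 + 2 + 3 = 6
  D: 3 + 3 + 3 + 3 + 3 + 0 + 0 = 15
D has the highest total.

D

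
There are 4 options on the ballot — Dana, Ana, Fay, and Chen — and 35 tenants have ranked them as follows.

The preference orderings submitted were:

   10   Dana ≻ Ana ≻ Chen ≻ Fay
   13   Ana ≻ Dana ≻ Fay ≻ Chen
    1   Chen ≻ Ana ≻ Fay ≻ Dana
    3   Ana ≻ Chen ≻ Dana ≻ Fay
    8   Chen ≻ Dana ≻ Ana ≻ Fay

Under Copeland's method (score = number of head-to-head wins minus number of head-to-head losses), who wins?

Pairwise results:
  Dana vs Ana: Dana wins 18–17.
  Dana vs Fay: Dana wins 34–1.
  Dana vs Chen: Dana wins 23–12.
  Ana vs Fay: Ana wins 35–0.
  Ana vs Chen: Ana wins 26–9.
  Fay vs Chen: Chen wins 22–13.
Copeland scores (wins − losses):
  Dana: 3 − 0 = 3
  Ana: 2 − 1 = 1
  Fay: 0 − 3 = -3
  Chen: 1 − 2 = -1
Dana has the best Copeland score.

Dana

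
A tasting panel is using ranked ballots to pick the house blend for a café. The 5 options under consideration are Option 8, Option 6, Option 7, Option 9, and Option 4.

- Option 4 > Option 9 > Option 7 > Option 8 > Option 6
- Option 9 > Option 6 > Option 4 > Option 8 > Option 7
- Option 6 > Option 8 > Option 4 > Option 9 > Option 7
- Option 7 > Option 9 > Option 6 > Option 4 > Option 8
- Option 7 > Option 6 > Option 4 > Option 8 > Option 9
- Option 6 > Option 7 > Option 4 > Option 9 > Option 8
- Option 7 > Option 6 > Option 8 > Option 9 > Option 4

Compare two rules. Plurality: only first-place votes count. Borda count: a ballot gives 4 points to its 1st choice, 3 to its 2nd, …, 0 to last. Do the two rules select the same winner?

No

Plurality first-place counts: Option 8 0, Option 6 2, Option 7 3, Option 9 1, Option 4 1 → Option 7.
Borda totals: Option 8 8, Option 6 19, Option 7 17, Option 9 13, Option 4 13 → Option 6.
The two rules disagree: plurality picks Option 7, Borda picks Option 6.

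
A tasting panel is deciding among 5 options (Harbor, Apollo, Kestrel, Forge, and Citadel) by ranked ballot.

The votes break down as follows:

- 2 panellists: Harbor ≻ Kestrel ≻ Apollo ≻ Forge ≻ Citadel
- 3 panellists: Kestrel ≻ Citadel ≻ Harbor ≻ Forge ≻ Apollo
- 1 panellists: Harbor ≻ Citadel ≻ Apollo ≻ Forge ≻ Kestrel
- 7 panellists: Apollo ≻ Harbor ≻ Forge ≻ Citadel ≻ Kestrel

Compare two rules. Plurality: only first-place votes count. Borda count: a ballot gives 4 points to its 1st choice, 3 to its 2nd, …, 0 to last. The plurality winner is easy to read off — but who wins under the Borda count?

Harbor

Plurality first-place counts: Harbor 3, Apollo 7, Kestrel 3, Forge 0, Citadel 0 → Apollo.
Borda totals: Harbor 39, Apollo 34, Kestrel 18, Forge 20, Citadel 19 → Harbor.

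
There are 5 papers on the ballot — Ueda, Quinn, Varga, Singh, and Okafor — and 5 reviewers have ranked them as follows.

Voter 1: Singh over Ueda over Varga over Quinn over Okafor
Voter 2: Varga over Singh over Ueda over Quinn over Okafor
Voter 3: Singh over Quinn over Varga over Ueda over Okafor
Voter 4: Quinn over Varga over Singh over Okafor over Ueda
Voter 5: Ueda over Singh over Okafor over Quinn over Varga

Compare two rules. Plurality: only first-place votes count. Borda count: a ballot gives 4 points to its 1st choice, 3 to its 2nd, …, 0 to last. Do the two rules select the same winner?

Yes

Plurality first-place counts: Ueda 1, Quinn 1, Varga 1, Singh 2, Okafor 0 → Singh.
Borda totals: Ueda 10, Quinn 10, Varga 11, Singh 16, Okafor 3 → Singh.
The two rules agree on Singh.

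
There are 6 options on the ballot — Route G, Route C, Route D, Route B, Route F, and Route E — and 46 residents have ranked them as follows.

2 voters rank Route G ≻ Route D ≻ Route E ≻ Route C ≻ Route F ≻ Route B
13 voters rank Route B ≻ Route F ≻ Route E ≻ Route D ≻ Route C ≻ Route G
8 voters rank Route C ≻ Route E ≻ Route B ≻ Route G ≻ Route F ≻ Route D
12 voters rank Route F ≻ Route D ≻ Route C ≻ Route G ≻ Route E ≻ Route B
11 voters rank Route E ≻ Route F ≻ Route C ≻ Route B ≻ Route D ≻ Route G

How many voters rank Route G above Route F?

Ballots ranking Route G above Route F: 2+8 = 10.
Ballots ranking Route F above Route G: 13+12+11 = 36.
So 10 of 46 voters prefer Route G to Route F.

10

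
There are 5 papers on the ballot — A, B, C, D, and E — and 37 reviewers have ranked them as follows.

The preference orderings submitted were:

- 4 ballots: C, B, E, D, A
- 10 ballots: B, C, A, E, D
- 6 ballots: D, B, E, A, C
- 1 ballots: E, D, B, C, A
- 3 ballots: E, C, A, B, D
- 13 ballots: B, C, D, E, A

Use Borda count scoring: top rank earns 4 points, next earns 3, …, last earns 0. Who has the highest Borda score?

B

Borda scores:
  A: 4·0 + 10·2 + 6·1 + 0 + 3·2 + 13·0 = 32
  B: 4·3 + 10·4 + 6·3 + 2 + 3·1 + 13·4 = 127
  C: 4·4 + 10·3 + 6·0 + 1 + 3·3 + 13·3 = 95
  D: 4·1 + 10·0 + 6·4 + 3 + 3·0 + 13·2 = 57
  E: 4·2 + 10·1 + 6·2 + 4 + 3·4 + 13·1 = 59
B has the highest total.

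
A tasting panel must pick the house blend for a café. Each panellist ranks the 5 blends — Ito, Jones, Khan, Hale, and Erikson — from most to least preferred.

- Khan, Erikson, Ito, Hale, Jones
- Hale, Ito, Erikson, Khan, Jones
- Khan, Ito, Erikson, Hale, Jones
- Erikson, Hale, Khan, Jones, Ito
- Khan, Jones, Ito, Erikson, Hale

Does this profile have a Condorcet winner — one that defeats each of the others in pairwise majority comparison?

Head-to-head results (5 voters total):
Ito vs Jones: Ito wins 3–2.
Ito vs Khan: Khan wins 4–1.
Ito vs Hale: Ito wins 3–2.
Ito vs Erikson: Ito wins 3–2.
Jones vs Khan: Khan wins 5–0.
Jones vs Hale: Hale wins 4–1.
Jones vs Erikson: Erikson wins 4–1.
Khan vs Hale: Khan wins 3–2.
Khan vs Erikson: Khan wins 3–2.
Hale vs Erikson: Erikson wins 4–1.
Khan beats each rival — Ito (4–1), Jones (5–0), Hale (3–2), Erikson (3–2) — so Khan is the Condorcet winner.

Yes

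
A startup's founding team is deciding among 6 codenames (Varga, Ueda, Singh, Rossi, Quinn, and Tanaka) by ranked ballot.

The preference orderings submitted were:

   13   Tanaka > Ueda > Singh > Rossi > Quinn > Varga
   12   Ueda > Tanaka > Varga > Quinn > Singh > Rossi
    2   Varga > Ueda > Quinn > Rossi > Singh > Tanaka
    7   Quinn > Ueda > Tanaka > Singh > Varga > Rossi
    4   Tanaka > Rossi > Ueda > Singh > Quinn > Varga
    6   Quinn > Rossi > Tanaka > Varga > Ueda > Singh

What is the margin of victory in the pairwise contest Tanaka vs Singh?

40

Ballots ranking Tanaka above Singh: 13+12+7+4+6 = 42.
Ballots ranking Singh above Tanaka: 2.
Tanaka wins 42–2, a margin of 40.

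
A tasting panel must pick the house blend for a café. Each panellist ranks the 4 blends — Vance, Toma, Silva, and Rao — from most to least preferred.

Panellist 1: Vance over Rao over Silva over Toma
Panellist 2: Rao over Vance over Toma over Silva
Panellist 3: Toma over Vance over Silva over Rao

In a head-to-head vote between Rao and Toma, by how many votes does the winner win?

Ballots ranking Rao above Toma: 2.
Ballots ranking Toma above Rao: 1.
Rao wins 2–1, a margin of 1.

1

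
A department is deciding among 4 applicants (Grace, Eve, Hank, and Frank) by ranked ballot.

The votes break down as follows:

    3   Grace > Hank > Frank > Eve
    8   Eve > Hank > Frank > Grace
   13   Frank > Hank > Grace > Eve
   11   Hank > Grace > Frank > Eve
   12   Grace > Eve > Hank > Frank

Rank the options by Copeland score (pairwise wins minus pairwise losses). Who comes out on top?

Hank

Pairwise results:
  Grace vs Eve: Grace wins 39–8.
  Grace vs Hank: Hank wins 32–15.
  Grace vs Frank: Grace wins 26–21.
  Eve vs Hank: Hank wins 27–20.
  Eve vs Frank: Frank wins 27–20.
  Hank vs Frank: Hank wins 34–13.
Copeland scores (wins − losses):
  Grace: 2 − 1 = 1
  Eve: 0 − 3 = -3
  Hank: 3 − 0 = 3
  Frank: 1 − 2 = -1
Hank has the best Copeland score.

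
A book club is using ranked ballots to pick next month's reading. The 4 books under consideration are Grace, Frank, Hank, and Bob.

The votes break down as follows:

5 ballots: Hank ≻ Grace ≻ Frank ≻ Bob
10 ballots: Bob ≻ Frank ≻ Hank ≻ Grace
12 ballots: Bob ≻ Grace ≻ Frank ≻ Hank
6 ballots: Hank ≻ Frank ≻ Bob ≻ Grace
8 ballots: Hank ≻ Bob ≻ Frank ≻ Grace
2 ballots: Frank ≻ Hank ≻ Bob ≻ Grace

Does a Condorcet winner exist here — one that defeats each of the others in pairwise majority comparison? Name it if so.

Bob

Head-to-head results (43 voters total):
Grace vs Frank: Frank wins 26–17.
Grace vs Hank: Hank wins 31–12.
Grace vs Bob: Bob wins 38–5.
Frank vs Hank: Frank wins 24–19.
Frank vs Bob: Bob wins 30–13.
Hank vs Bob: Bob wins 22–21.
Bob beats each rival — Grace (38–5), Frank (30–13), Hank (22–21) — so Bob is the Condorcet winner.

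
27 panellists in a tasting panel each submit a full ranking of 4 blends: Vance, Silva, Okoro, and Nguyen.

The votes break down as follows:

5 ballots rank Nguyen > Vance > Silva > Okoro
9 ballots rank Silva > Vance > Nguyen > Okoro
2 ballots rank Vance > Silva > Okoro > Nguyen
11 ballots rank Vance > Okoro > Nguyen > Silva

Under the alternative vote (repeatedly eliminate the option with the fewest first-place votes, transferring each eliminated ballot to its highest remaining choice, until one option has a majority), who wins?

Round 1: Vance 13, Silva 9, Nguyen 5, Okoro 0. Okoro has the fewest and is eliminated.
Round 2: Vance 13, Silva 9, Nguyen 5. Nguyen has the fewest and is eliminated.
Round 3: Vance 18, Silva 9. Vance has a majority.

Vance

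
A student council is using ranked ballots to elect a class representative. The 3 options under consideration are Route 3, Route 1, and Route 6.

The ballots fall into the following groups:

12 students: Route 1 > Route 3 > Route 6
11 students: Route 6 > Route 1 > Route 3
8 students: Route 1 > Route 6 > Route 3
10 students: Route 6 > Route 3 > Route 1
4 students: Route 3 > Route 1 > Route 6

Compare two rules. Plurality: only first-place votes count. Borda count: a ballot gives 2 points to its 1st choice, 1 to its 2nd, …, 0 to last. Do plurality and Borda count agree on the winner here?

No

Plurality first-place counts: Route 3 4, Route 1 20, Route 6 21 → Route 6.
Borda totals: Route 3 30, Route 1 55, Route 6 50 → Route 1.
The two rules disagree: plurality picks Route 6, Borda picks Route 1.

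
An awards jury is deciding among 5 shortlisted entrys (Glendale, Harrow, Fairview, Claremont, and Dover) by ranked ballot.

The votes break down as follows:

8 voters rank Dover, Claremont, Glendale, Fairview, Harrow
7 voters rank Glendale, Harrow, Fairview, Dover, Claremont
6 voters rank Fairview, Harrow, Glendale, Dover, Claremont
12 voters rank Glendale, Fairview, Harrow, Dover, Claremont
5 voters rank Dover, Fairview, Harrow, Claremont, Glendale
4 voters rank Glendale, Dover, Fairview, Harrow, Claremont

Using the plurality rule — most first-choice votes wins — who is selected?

First-place vote totals:
  Glendale: 23
  Harrow: 0
  Fairview: 6
  Claremont: 0
  Dover: 13
Glendale has the most first-place votes.

Glendale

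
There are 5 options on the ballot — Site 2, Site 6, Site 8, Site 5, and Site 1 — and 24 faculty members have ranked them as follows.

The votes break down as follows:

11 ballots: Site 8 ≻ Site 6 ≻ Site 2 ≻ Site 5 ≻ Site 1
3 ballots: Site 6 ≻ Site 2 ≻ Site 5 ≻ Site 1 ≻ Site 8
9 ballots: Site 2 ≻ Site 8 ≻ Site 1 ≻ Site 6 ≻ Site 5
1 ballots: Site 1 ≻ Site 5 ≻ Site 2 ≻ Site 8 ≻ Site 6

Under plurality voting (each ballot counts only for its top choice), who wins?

Site 8

First-place vote totals:
  Site 2: 9
  Site 6: 3
  Site 8: 11
  Site 5: 0
  Site 1: 1
Site 8 has the most first-place votes.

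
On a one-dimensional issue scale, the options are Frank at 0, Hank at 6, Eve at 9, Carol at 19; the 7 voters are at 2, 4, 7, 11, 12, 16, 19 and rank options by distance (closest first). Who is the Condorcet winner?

With single-peaked preferences on a line, the Condorcet winner is the candidate closest to the median voter.
The median voter (position 11) is closest to Eve at 9.
Check: Eve vs Frank — voters closer to Eve: 5 of 7.

Eve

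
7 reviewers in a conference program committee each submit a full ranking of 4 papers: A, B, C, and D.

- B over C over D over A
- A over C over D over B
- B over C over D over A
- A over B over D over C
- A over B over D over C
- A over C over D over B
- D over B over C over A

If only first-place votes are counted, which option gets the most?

First-place vote totals:
  A: 4
  B: 2
  C: 0
  D: 1
A has the most first-place votes.

A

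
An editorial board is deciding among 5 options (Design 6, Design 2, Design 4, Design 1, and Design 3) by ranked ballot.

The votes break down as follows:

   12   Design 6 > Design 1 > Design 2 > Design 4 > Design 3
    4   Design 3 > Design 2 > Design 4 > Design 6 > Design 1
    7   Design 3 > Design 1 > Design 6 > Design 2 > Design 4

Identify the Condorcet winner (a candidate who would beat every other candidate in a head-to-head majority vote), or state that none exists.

Design 6

Head-to-head results (23 voters total):
Design 6 vs Design 2: Design 6 wins 19–4.
Design 6 vs Design 4: Design 6 wins 19–4.
Design 6 vs Design 1: Design 6 wins 16–7.
Design 6 vs Design 3: Design 6 wins 12–11.
Design 2 vs Design 4: Design 2 wins 23–0.
Design 2 vs Design 1: Design 1 wins 19–4.
Design 2 vs Design 3: Design 2 wins 12–11.
Design 4 vs Design 1: Design 1 wins 19–4.
Design 4 vs Design 3: Design 4 wins 12–11.
Design 1 vs Design 3: Design 1 wins 12–11.
Design 6 beats each rival — Design 2 (19–4), Design 4 (19–4), Design 1 (16–7), Design 3 (12–11) — so Design 6 is the Condorcet winner.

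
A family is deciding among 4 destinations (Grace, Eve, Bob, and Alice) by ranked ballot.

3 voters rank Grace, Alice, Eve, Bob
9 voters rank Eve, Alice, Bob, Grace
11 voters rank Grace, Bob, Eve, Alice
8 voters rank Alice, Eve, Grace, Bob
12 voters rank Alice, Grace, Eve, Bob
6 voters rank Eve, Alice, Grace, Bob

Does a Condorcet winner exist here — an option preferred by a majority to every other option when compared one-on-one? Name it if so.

Head-to-head results (49 voters total):
Grace vs Eve: Grace wins 26–23.
Grace vs Bob: Grace wins 40–9.
Grace vs Alice: Alice wins 35–14.
Eve vs Bob: Eve wins 38–11.
Eve vs Alice: Eve wins 26–23.
Bob vs Alice: Alice wins 38–11.
No candidate beats all others: Grace beats Eve beats Alice beats Grace, a majority cycle.

There is no Condorcet winner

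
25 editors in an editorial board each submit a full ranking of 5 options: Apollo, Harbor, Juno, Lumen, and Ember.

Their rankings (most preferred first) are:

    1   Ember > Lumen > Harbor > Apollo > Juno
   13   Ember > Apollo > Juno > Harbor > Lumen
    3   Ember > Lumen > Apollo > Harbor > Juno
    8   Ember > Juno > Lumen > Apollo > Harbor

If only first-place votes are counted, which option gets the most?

Ember

First-place vote totals:
  Apollo: 0
  Harbor: 0
  Juno: 0
  Lumen: 0
  Ember: 25
Ember has the most first-place votes.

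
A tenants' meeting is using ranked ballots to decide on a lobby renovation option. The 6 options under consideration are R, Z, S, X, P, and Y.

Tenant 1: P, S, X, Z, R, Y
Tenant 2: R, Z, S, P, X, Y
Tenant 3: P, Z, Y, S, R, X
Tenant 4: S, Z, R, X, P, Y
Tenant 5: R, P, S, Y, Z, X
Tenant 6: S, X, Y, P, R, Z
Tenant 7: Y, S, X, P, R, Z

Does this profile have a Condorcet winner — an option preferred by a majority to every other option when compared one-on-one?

Head-to-head results (7 voters total):
R vs Z: R wins 4–3.
R vs S: S wins 5–2.
R vs X: R wins 4–3.
R vs P: P wins 4–3.
R vs Y: R wins 4–3.
Z vs S: S wins 5–2.
Z vs X: Z wins 4–3.
Z vs P: P wins 5–2.
Z vs Y: Z wins 4–3.
S vs X: S wins 7–0.
S vs P: S wins 4–3.
S vs Y: S wins 5–2.
X vs P: P wins 4–3.
X vs Y: X wins 4–3.
P vs Y: P wins 5–2.
S beats each rival — R (5–2), Z (5–2), X (7–0), P (4–3), Y (5–2) — so S is the Condorcet winner.

Yes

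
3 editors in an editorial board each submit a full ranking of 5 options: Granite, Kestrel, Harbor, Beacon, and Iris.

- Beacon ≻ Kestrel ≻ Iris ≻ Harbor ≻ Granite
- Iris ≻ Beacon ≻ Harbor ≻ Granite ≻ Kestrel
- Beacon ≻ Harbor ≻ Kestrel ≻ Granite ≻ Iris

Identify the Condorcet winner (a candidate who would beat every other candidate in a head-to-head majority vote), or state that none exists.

Head-to-head results (3 voters total):
Granite vs Kestrel: Kestrel wins 2–1.
Granite vs Harbor: Harbor wins 3–0.
Granite vs Beacon: Beacon wins 3–0.
Granite vs Iris: Iris wins 2–1.
Kestrel vs Harbor: Harbor wins 2–1.
Kestrel vs Beacon: Beacon wins 3–0.
Kestrel vs Iris: Kestrel wins 2–1.
Harbor vs Beacon: Beacon wins 3–0.
Harbor vs Iris: Iris wins 2–1.
Beacon vs Iris: Beacon wins 2–1.
Beacon beats each rival — Granite (3–0), Kestrel (3–0), Harbor (3–0), Iris (2–1) — so Beacon is the Condorcet winner.

Beacon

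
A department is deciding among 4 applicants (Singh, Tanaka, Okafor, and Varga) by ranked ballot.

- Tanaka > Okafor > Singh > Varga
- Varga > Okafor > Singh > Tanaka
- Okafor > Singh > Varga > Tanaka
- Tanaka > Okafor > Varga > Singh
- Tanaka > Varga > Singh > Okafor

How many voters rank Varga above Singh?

3

Ballots ranking Varga above Singh: 3.
Ballots ranking Singh above Varga: 2.
So 3 of 5 voters prefer Varga to Singh.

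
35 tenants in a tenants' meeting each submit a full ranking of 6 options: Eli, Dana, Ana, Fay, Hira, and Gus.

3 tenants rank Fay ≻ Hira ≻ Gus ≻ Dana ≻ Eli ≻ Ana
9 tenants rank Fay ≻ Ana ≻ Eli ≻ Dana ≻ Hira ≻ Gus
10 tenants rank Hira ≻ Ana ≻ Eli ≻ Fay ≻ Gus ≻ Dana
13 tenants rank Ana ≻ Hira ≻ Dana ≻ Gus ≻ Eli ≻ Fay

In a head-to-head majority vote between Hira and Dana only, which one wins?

Ballots ranking Hira above Dana: 3+10+13 = 26.
Ballots ranking Dana above Hira: 9.
Hira wins the head-to-head, 26–9.

Hira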